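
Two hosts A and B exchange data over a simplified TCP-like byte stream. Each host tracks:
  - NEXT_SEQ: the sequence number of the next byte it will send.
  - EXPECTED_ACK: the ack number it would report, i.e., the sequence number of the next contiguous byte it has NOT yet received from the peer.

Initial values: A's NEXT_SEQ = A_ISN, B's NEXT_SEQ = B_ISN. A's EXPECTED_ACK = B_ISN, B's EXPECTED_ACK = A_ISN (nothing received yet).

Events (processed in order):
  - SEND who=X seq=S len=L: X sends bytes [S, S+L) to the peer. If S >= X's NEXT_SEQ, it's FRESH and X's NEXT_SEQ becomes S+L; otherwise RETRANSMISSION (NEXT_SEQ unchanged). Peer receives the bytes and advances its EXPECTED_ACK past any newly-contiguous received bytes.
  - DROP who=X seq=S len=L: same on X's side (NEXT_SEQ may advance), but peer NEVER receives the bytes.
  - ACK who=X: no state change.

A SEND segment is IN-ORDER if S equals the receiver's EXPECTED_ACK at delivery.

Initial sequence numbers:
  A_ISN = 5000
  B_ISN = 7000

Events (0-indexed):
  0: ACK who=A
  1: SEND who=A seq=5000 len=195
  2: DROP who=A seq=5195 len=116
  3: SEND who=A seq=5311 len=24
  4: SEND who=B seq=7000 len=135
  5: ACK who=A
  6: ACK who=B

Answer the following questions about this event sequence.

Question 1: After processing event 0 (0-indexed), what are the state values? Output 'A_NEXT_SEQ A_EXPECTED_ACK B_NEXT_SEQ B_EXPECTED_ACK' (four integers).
After event 0: A_seq=5000 A_ack=7000 B_seq=7000 B_ack=5000

5000 7000 7000 5000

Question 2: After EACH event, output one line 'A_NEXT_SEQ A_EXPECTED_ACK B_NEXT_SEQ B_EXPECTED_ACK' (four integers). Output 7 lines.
5000 7000 7000 5000
5195 7000 7000 5195
5311 7000 7000 5195
5335 7000 7000 5195
5335 7135 7135 5195
5335 7135 7135 5195
5335 7135 7135 5195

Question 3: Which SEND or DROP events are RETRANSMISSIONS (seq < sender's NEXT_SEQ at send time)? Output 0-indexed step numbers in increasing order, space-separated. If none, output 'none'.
Answer: none

Derivation:
Step 1: SEND seq=5000 -> fresh
Step 2: DROP seq=5195 -> fresh
Step 3: SEND seq=5311 -> fresh
Step 4: SEND seq=7000 -> fresh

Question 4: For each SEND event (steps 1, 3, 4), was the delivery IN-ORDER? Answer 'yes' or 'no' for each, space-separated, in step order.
Step 1: SEND seq=5000 -> in-order
Step 3: SEND seq=5311 -> out-of-order
Step 4: SEND seq=7000 -> in-order

Answer: yes no yes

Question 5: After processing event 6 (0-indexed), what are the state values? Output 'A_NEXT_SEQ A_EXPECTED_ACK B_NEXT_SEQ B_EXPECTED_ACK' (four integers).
After event 0: A_seq=5000 A_ack=7000 B_seq=7000 B_ack=5000
After event 1: A_seq=5195 A_ack=7000 B_seq=7000 B_ack=5195
After event 2: A_seq=5311 A_ack=7000 B_seq=7000 B_ack=5195
After event 3: A_seq=5335 A_ack=7000 B_seq=7000 B_ack=5195
After event 4: A_seq=5335 A_ack=7135 B_seq=7135 B_ack=5195
After event 5: A_seq=5335 A_ack=7135 B_seq=7135 B_ack=5195
After event 6: A_seq=5335 A_ack=7135 B_seq=7135 B_ack=5195

5335 7135 7135 5195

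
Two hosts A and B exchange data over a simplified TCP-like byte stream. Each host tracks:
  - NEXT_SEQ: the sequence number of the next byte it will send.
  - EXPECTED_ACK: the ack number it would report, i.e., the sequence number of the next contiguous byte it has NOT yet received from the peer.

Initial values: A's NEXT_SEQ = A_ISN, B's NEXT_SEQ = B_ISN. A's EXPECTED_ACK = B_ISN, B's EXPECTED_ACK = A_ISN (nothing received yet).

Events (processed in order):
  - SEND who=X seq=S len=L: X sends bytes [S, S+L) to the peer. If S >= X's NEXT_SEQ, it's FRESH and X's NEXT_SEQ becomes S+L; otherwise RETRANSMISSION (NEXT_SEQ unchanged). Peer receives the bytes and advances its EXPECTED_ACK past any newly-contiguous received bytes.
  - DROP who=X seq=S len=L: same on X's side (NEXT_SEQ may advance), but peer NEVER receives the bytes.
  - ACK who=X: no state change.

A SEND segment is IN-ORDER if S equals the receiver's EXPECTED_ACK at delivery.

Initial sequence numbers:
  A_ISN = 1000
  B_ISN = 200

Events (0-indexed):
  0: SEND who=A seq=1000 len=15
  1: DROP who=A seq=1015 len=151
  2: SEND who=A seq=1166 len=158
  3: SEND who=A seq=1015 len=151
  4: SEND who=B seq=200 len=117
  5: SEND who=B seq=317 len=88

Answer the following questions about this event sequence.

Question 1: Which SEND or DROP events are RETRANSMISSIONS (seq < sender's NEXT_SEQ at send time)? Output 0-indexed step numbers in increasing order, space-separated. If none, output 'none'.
Answer: 3

Derivation:
Step 0: SEND seq=1000 -> fresh
Step 1: DROP seq=1015 -> fresh
Step 2: SEND seq=1166 -> fresh
Step 3: SEND seq=1015 -> retransmit
Step 4: SEND seq=200 -> fresh
Step 5: SEND seq=317 -> fresh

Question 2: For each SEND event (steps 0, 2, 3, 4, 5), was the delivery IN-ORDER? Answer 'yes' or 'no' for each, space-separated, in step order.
Answer: yes no yes yes yes

Derivation:
Step 0: SEND seq=1000 -> in-order
Step 2: SEND seq=1166 -> out-of-order
Step 3: SEND seq=1015 -> in-order
Step 4: SEND seq=200 -> in-order
Step 5: SEND seq=317 -> in-order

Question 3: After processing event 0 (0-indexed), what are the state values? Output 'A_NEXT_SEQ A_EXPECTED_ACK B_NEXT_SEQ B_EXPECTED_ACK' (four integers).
After event 0: A_seq=1015 A_ack=200 B_seq=200 B_ack=1015

1015 200 200 1015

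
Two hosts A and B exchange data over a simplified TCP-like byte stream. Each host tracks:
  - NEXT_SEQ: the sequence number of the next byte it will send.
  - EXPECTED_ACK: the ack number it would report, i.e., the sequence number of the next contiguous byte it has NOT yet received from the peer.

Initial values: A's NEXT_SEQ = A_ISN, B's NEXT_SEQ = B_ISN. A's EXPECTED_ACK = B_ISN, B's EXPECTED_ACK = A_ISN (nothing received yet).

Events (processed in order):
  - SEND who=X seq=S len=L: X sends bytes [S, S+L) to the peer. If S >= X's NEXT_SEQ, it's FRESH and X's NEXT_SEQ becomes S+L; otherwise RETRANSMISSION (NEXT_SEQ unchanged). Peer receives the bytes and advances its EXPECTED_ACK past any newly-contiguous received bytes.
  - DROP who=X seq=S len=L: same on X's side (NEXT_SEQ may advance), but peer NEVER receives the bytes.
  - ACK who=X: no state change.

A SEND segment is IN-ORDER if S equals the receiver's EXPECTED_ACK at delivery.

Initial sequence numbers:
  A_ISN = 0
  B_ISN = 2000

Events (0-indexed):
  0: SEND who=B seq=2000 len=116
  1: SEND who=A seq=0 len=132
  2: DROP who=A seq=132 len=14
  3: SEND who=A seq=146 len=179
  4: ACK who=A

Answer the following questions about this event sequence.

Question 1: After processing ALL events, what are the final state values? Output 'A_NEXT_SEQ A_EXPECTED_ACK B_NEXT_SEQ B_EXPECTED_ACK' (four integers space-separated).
After event 0: A_seq=0 A_ack=2116 B_seq=2116 B_ack=0
After event 1: A_seq=132 A_ack=2116 B_seq=2116 B_ack=132
After event 2: A_seq=146 A_ack=2116 B_seq=2116 B_ack=132
After event 3: A_seq=325 A_ack=2116 B_seq=2116 B_ack=132
After event 4: A_seq=325 A_ack=2116 B_seq=2116 B_ack=132

Answer: 325 2116 2116 132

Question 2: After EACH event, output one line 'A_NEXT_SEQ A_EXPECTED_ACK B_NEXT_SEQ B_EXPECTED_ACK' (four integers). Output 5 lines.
0 2116 2116 0
132 2116 2116 132
146 2116 2116 132
325 2116 2116 132
325 2116 2116 132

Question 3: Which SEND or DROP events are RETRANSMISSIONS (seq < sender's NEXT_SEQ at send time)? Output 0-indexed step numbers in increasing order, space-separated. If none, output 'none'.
Answer: none

Derivation:
Step 0: SEND seq=2000 -> fresh
Step 1: SEND seq=0 -> fresh
Step 2: DROP seq=132 -> fresh
Step 3: SEND seq=146 -> fresh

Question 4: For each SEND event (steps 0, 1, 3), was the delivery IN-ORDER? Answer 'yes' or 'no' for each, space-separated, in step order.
Answer: yes yes no

Derivation:
Step 0: SEND seq=2000 -> in-order
Step 1: SEND seq=0 -> in-order
Step 3: SEND seq=146 -> out-of-order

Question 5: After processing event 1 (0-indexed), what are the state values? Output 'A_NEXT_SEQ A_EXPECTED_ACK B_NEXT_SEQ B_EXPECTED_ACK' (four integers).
After event 0: A_seq=0 A_ack=2116 B_seq=2116 B_ack=0
After event 1: A_seq=132 A_ack=2116 B_seq=2116 B_ack=132

132 2116 2116 132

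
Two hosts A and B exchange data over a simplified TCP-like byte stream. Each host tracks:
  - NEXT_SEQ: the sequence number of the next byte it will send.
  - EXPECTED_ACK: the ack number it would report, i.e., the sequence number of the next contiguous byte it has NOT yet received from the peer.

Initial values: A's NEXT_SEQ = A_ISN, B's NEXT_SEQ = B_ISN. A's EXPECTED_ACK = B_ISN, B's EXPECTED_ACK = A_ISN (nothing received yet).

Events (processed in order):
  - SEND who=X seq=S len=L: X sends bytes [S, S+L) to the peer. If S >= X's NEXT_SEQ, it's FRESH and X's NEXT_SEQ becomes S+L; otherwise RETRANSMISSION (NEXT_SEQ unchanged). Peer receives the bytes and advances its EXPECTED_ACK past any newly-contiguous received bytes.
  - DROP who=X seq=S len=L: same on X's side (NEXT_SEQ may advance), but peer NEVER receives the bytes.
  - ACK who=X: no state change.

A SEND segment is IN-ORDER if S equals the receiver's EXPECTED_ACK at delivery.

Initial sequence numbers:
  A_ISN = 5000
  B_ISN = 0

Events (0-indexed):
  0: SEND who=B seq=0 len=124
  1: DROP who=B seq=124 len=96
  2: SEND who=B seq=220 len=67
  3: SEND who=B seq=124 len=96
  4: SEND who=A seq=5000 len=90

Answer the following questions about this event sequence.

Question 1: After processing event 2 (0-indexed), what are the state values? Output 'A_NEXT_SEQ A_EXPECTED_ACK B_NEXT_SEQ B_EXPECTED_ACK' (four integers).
After event 0: A_seq=5000 A_ack=124 B_seq=124 B_ack=5000
After event 1: A_seq=5000 A_ack=124 B_seq=220 B_ack=5000
After event 2: A_seq=5000 A_ack=124 B_seq=287 B_ack=5000

5000 124 287 5000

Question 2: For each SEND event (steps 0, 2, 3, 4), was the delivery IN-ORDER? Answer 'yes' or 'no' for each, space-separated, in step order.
Step 0: SEND seq=0 -> in-order
Step 2: SEND seq=220 -> out-of-order
Step 3: SEND seq=124 -> in-order
Step 4: SEND seq=5000 -> in-order

Answer: yes no yes yes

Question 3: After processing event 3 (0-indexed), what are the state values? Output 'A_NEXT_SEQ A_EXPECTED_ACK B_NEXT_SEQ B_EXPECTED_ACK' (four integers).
After event 0: A_seq=5000 A_ack=124 B_seq=124 B_ack=5000
After event 1: A_seq=5000 A_ack=124 B_seq=220 B_ack=5000
After event 2: A_seq=5000 A_ack=124 B_seq=287 B_ack=5000
After event 3: A_seq=5000 A_ack=287 B_seq=287 B_ack=5000

5000 287 287 5000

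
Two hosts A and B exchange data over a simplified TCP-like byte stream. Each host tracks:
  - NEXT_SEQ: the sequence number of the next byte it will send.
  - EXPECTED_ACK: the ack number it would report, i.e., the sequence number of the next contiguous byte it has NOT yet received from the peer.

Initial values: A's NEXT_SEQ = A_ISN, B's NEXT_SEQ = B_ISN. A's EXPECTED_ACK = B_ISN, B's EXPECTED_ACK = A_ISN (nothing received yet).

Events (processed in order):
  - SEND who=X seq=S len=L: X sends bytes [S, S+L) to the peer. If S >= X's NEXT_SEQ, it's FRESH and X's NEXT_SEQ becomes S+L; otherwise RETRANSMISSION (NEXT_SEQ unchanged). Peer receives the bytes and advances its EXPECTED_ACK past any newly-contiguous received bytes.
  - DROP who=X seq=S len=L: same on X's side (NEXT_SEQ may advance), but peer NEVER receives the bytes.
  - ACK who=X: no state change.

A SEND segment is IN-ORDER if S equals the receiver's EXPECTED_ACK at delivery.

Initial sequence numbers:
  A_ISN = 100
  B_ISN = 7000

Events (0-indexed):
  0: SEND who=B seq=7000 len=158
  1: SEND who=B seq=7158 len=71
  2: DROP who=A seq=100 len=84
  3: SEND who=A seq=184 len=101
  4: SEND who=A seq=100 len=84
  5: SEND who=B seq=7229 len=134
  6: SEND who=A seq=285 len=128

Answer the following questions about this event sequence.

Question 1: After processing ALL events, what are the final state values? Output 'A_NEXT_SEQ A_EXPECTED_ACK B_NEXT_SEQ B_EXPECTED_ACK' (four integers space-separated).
Answer: 413 7363 7363 413

Derivation:
After event 0: A_seq=100 A_ack=7158 B_seq=7158 B_ack=100
After event 1: A_seq=100 A_ack=7229 B_seq=7229 B_ack=100
After event 2: A_seq=184 A_ack=7229 B_seq=7229 B_ack=100
After event 3: A_seq=285 A_ack=7229 B_seq=7229 B_ack=100
After event 4: A_seq=285 A_ack=7229 B_seq=7229 B_ack=285
After event 5: A_seq=285 A_ack=7363 B_seq=7363 B_ack=285
After event 6: A_seq=413 A_ack=7363 B_seq=7363 B_ack=413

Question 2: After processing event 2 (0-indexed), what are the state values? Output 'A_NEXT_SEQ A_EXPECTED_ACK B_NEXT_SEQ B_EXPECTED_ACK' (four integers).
After event 0: A_seq=100 A_ack=7158 B_seq=7158 B_ack=100
After event 1: A_seq=100 A_ack=7229 B_seq=7229 B_ack=100
After event 2: A_seq=184 A_ack=7229 B_seq=7229 B_ack=100

184 7229 7229 100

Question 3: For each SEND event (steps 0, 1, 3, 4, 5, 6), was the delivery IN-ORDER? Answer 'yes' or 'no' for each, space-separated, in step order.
Answer: yes yes no yes yes yes

Derivation:
Step 0: SEND seq=7000 -> in-order
Step 1: SEND seq=7158 -> in-order
Step 3: SEND seq=184 -> out-of-order
Step 4: SEND seq=100 -> in-order
Step 5: SEND seq=7229 -> in-order
Step 6: SEND seq=285 -> in-order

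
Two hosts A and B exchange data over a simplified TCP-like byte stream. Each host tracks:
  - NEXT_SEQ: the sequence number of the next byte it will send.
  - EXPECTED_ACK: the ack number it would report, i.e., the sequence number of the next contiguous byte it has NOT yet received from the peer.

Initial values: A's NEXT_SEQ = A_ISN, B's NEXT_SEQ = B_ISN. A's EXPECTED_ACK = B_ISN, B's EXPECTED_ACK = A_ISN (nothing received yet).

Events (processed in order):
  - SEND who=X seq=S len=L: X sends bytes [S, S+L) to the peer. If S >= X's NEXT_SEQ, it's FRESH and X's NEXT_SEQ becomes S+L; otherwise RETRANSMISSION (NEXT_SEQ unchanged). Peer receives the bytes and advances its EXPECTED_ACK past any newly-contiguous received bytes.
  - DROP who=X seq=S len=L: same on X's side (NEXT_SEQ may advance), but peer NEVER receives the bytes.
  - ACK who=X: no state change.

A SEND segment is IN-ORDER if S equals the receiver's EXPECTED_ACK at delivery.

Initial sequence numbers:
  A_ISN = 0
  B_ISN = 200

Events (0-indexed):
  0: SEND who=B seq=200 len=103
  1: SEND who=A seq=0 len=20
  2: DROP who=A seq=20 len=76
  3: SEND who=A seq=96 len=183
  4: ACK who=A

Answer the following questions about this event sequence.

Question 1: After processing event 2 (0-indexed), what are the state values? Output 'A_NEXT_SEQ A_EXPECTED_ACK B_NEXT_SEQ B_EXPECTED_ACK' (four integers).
After event 0: A_seq=0 A_ack=303 B_seq=303 B_ack=0
After event 1: A_seq=20 A_ack=303 B_seq=303 B_ack=20
After event 2: A_seq=96 A_ack=303 B_seq=303 B_ack=20

96 303 303 20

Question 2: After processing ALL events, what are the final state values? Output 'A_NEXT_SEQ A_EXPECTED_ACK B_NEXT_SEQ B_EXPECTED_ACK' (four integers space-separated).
After event 0: A_seq=0 A_ack=303 B_seq=303 B_ack=0
After event 1: A_seq=20 A_ack=303 B_seq=303 B_ack=20
After event 2: A_seq=96 A_ack=303 B_seq=303 B_ack=20
After event 3: A_seq=279 A_ack=303 B_seq=303 B_ack=20
After event 4: A_seq=279 A_ack=303 B_seq=303 B_ack=20

Answer: 279 303 303 20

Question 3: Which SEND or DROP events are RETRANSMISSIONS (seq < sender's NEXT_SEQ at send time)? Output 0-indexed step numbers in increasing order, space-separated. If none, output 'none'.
Step 0: SEND seq=200 -> fresh
Step 1: SEND seq=0 -> fresh
Step 2: DROP seq=20 -> fresh
Step 3: SEND seq=96 -> fresh

Answer: none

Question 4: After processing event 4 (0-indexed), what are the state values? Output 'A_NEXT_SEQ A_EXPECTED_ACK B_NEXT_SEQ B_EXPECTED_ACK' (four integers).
After event 0: A_seq=0 A_ack=303 B_seq=303 B_ack=0
After event 1: A_seq=20 A_ack=303 B_seq=303 B_ack=20
After event 2: A_seq=96 A_ack=303 B_seq=303 B_ack=20
After event 3: A_seq=279 A_ack=303 B_seq=303 B_ack=20
After event 4: A_seq=279 A_ack=303 B_seq=303 B_ack=20

279 303 303 20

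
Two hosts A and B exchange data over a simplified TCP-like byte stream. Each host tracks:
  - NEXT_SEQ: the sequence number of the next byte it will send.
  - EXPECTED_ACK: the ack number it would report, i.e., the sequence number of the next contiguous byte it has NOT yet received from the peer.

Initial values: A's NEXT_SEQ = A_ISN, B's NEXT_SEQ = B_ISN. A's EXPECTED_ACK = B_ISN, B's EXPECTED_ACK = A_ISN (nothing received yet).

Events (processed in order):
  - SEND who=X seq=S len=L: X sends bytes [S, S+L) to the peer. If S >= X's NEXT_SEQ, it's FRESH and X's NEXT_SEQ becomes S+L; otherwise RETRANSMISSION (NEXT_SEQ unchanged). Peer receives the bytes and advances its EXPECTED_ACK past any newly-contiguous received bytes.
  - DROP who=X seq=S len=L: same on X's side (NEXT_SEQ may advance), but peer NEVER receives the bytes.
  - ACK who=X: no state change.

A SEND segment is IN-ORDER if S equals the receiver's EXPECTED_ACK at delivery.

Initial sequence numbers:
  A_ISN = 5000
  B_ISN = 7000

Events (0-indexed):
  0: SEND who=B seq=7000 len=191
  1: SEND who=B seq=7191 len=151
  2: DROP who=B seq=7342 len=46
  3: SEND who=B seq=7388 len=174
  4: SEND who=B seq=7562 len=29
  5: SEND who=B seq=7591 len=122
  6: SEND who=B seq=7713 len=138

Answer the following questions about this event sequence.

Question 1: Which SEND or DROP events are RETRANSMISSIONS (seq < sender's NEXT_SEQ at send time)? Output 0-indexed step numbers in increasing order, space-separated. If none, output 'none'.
Answer: none

Derivation:
Step 0: SEND seq=7000 -> fresh
Step 1: SEND seq=7191 -> fresh
Step 2: DROP seq=7342 -> fresh
Step 3: SEND seq=7388 -> fresh
Step 4: SEND seq=7562 -> fresh
Step 5: SEND seq=7591 -> fresh
Step 6: SEND seq=7713 -> fresh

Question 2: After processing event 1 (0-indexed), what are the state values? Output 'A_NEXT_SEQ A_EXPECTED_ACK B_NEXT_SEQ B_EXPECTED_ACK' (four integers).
After event 0: A_seq=5000 A_ack=7191 B_seq=7191 B_ack=5000
After event 1: A_seq=5000 A_ack=7342 B_seq=7342 B_ack=5000

5000 7342 7342 5000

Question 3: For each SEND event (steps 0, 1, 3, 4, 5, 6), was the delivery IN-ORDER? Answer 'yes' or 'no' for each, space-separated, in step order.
Answer: yes yes no no no no

Derivation:
Step 0: SEND seq=7000 -> in-order
Step 1: SEND seq=7191 -> in-order
Step 3: SEND seq=7388 -> out-of-order
Step 4: SEND seq=7562 -> out-of-order
Step 5: SEND seq=7591 -> out-of-order
Step 6: SEND seq=7713 -> out-of-order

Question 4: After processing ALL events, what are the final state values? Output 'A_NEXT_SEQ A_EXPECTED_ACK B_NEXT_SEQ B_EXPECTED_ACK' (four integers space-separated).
After event 0: A_seq=5000 A_ack=7191 B_seq=7191 B_ack=5000
After event 1: A_seq=5000 A_ack=7342 B_seq=7342 B_ack=5000
After event 2: A_seq=5000 A_ack=7342 B_seq=7388 B_ack=5000
After event 3: A_seq=5000 A_ack=7342 B_seq=7562 B_ack=5000
After event 4: A_seq=5000 A_ack=7342 B_seq=7591 B_ack=5000
After event 5: A_seq=5000 A_ack=7342 B_seq=7713 B_ack=5000
After event 6: A_seq=5000 A_ack=7342 B_seq=7851 B_ack=5000

Answer: 5000 7342 7851 5000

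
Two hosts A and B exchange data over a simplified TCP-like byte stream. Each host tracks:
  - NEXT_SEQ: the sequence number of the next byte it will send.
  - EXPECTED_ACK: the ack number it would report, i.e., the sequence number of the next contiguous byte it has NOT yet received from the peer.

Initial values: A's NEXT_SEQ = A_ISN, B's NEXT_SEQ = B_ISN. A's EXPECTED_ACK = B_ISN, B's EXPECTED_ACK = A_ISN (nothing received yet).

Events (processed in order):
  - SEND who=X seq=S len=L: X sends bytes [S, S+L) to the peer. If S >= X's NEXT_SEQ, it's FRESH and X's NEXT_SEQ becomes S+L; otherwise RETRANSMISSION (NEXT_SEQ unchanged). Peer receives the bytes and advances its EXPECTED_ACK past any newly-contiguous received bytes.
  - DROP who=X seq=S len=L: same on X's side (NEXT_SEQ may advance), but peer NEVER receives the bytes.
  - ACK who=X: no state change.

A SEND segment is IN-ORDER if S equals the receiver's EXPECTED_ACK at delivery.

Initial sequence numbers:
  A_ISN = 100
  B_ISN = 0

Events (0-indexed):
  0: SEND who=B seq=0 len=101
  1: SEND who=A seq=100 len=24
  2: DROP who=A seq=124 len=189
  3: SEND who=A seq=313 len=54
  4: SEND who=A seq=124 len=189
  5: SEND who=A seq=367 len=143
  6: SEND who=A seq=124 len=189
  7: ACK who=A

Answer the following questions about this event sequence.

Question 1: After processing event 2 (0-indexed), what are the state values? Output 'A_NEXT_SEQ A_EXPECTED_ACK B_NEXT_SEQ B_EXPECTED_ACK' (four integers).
After event 0: A_seq=100 A_ack=101 B_seq=101 B_ack=100
After event 1: A_seq=124 A_ack=101 B_seq=101 B_ack=124
After event 2: A_seq=313 A_ack=101 B_seq=101 B_ack=124

313 101 101 124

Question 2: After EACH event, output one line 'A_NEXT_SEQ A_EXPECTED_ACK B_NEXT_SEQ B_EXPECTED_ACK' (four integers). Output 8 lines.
100 101 101 100
124 101 101 124
313 101 101 124
367 101 101 124
367 101 101 367
510 101 101 510
510 101 101 510
510 101 101 510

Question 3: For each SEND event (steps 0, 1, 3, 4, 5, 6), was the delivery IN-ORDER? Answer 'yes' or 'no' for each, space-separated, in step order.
Step 0: SEND seq=0 -> in-order
Step 1: SEND seq=100 -> in-order
Step 3: SEND seq=313 -> out-of-order
Step 4: SEND seq=124 -> in-order
Step 5: SEND seq=367 -> in-order
Step 6: SEND seq=124 -> out-of-order

Answer: yes yes no yes yes no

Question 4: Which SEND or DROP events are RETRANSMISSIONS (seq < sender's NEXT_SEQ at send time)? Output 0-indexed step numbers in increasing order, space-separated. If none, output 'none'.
Step 0: SEND seq=0 -> fresh
Step 1: SEND seq=100 -> fresh
Step 2: DROP seq=124 -> fresh
Step 3: SEND seq=313 -> fresh
Step 4: SEND seq=124 -> retransmit
Step 5: SEND seq=367 -> fresh
Step 6: SEND seq=124 -> retransmit

Answer: 4 6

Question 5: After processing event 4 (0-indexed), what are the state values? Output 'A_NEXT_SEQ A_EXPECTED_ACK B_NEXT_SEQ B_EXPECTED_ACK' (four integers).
After event 0: A_seq=100 A_ack=101 B_seq=101 B_ack=100
After event 1: A_seq=124 A_ack=101 B_seq=101 B_ack=124
After event 2: A_seq=313 A_ack=101 B_seq=101 B_ack=124
After event 3: A_seq=367 A_ack=101 B_seq=101 B_ack=124
After event 4: A_seq=367 A_ack=101 B_seq=101 B_ack=367

367 101 101 367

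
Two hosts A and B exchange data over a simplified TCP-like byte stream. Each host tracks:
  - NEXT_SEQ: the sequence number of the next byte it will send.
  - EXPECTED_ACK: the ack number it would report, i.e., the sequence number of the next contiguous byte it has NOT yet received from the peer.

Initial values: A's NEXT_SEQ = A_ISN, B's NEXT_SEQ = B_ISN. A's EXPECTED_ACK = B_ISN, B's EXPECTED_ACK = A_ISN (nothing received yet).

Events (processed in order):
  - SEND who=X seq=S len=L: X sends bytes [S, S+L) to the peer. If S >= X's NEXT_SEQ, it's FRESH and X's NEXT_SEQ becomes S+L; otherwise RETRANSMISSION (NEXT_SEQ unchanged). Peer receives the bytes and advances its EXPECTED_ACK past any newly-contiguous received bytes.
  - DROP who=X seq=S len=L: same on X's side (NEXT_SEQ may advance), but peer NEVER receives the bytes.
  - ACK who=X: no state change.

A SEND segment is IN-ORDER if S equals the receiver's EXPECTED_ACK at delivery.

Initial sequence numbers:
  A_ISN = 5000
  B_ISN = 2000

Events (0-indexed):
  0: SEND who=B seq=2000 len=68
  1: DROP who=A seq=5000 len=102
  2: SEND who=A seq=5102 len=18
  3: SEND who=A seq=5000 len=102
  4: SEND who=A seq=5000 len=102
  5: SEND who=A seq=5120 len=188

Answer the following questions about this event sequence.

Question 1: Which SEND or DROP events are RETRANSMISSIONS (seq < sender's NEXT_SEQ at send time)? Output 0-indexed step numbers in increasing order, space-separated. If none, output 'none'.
Answer: 3 4

Derivation:
Step 0: SEND seq=2000 -> fresh
Step 1: DROP seq=5000 -> fresh
Step 2: SEND seq=5102 -> fresh
Step 3: SEND seq=5000 -> retransmit
Step 4: SEND seq=5000 -> retransmit
Step 5: SEND seq=5120 -> fresh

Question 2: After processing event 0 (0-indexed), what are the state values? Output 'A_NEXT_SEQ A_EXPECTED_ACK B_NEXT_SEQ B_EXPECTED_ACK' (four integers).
After event 0: A_seq=5000 A_ack=2068 B_seq=2068 B_ack=5000

5000 2068 2068 5000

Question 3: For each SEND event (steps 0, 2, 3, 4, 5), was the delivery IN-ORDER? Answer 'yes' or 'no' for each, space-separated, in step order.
Answer: yes no yes no yes

Derivation:
Step 0: SEND seq=2000 -> in-order
Step 2: SEND seq=5102 -> out-of-order
Step 3: SEND seq=5000 -> in-order
Step 4: SEND seq=5000 -> out-of-order
Step 5: SEND seq=5120 -> in-order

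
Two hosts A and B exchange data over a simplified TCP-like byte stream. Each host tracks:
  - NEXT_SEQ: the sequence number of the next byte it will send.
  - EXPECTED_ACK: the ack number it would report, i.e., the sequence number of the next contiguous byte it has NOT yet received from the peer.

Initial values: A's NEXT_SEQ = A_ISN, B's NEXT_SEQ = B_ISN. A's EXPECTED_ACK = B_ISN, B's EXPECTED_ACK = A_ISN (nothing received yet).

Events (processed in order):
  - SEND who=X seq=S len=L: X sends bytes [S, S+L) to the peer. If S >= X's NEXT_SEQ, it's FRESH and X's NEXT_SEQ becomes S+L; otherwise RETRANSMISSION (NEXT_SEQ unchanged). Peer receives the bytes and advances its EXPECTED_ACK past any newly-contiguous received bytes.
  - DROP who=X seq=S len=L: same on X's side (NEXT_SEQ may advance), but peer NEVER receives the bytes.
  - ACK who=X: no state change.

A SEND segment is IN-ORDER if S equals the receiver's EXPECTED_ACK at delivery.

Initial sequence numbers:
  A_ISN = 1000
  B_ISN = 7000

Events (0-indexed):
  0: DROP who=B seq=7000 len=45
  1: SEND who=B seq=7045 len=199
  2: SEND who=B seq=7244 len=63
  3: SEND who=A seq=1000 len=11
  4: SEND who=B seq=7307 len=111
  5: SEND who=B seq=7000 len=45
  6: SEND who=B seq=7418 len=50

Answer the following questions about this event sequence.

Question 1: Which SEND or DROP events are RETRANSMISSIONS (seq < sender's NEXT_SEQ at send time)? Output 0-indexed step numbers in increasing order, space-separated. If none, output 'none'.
Step 0: DROP seq=7000 -> fresh
Step 1: SEND seq=7045 -> fresh
Step 2: SEND seq=7244 -> fresh
Step 3: SEND seq=1000 -> fresh
Step 4: SEND seq=7307 -> fresh
Step 5: SEND seq=7000 -> retransmit
Step 6: SEND seq=7418 -> fresh

Answer: 5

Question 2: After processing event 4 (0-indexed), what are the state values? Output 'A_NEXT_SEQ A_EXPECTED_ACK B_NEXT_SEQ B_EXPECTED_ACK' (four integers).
After event 0: A_seq=1000 A_ack=7000 B_seq=7045 B_ack=1000
After event 1: A_seq=1000 A_ack=7000 B_seq=7244 B_ack=1000
After event 2: A_seq=1000 A_ack=7000 B_seq=7307 B_ack=1000
After event 3: A_seq=1011 A_ack=7000 B_seq=7307 B_ack=1011
After event 4: A_seq=1011 A_ack=7000 B_seq=7418 B_ack=1011

1011 7000 7418 1011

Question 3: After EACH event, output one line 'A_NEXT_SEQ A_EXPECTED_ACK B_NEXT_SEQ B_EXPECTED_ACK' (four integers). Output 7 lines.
1000 7000 7045 1000
1000 7000 7244 1000
1000 7000 7307 1000
1011 7000 7307 1011
1011 7000 7418 1011
1011 7418 7418 1011
1011 7468 7468 1011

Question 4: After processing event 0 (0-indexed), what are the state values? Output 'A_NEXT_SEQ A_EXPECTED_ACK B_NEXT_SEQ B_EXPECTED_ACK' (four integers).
After event 0: A_seq=1000 A_ack=7000 B_seq=7045 B_ack=1000

1000 7000 7045 1000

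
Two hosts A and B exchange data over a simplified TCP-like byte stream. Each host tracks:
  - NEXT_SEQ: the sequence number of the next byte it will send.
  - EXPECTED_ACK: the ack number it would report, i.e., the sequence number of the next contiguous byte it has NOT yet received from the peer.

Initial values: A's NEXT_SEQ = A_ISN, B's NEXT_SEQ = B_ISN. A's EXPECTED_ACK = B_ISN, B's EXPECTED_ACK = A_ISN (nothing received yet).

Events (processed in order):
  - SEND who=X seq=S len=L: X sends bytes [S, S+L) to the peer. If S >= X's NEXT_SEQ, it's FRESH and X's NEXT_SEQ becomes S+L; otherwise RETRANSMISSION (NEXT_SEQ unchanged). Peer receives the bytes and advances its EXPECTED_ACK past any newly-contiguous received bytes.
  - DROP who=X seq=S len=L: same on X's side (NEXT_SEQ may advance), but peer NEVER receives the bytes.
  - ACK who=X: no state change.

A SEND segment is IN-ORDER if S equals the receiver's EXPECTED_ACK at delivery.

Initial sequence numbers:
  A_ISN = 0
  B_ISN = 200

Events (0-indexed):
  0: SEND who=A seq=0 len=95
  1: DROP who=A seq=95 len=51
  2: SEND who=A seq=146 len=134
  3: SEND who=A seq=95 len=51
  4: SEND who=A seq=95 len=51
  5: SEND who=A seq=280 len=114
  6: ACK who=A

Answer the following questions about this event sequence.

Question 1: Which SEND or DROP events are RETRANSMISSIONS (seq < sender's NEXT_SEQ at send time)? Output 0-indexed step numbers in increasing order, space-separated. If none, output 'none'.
Answer: 3 4

Derivation:
Step 0: SEND seq=0 -> fresh
Step 1: DROP seq=95 -> fresh
Step 2: SEND seq=146 -> fresh
Step 3: SEND seq=95 -> retransmit
Step 4: SEND seq=95 -> retransmit
Step 5: SEND seq=280 -> fresh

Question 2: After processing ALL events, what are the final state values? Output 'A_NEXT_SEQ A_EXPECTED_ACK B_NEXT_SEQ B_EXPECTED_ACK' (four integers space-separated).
After event 0: A_seq=95 A_ack=200 B_seq=200 B_ack=95
After event 1: A_seq=146 A_ack=200 B_seq=200 B_ack=95
After event 2: A_seq=280 A_ack=200 B_seq=200 B_ack=95
After event 3: A_seq=280 A_ack=200 B_seq=200 B_ack=280
After event 4: A_seq=280 A_ack=200 B_seq=200 B_ack=280
After event 5: A_seq=394 A_ack=200 B_seq=200 B_ack=394
After event 6: A_seq=394 A_ack=200 B_seq=200 B_ack=394

Answer: 394 200 200 394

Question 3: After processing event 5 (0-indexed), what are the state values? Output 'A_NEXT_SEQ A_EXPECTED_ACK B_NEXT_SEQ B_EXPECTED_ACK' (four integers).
After event 0: A_seq=95 A_ack=200 B_seq=200 B_ack=95
After event 1: A_seq=146 A_ack=200 B_seq=200 B_ack=95
After event 2: A_seq=280 A_ack=200 B_seq=200 B_ack=95
After event 3: A_seq=280 A_ack=200 B_seq=200 B_ack=280
After event 4: A_seq=280 A_ack=200 B_seq=200 B_ack=280
After event 5: A_seq=394 A_ack=200 B_seq=200 B_ack=394

394 200 200 394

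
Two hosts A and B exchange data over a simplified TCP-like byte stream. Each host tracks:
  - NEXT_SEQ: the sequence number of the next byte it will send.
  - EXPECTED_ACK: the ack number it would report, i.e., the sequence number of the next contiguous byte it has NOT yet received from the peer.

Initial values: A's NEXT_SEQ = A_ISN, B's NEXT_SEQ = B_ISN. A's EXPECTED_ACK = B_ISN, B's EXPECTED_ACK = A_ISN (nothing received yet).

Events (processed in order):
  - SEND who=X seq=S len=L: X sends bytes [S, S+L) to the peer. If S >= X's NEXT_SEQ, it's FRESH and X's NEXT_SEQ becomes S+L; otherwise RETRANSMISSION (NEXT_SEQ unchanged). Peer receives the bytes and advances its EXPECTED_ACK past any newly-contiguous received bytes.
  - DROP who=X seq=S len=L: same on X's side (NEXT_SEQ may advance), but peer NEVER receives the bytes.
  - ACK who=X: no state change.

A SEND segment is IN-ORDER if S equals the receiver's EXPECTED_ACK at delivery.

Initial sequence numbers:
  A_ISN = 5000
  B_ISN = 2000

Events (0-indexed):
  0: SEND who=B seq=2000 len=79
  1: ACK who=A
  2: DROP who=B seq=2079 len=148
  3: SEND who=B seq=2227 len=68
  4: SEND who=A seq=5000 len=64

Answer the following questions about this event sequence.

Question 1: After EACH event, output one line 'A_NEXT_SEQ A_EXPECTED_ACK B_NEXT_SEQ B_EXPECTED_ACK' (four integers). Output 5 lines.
5000 2079 2079 5000
5000 2079 2079 5000
5000 2079 2227 5000
5000 2079 2295 5000
5064 2079 2295 5064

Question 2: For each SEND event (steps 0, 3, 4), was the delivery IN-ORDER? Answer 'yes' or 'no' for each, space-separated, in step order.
Step 0: SEND seq=2000 -> in-order
Step 3: SEND seq=2227 -> out-of-order
Step 4: SEND seq=5000 -> in-order

Answer: yes no yes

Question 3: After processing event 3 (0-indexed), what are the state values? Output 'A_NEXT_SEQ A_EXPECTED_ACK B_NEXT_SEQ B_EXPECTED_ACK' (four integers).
After event 0: A_seq=5000 A_ack=2079 B_seq=2079 B_ack=5000
After event 1: A_seq=5000 A_ack=2079 B_seq=2079 B_ack=5000
After event 2: A_seq=5000 A_ack=2079 B_seq=2227 B_ack=5000
After event 3: A_seq=5000 A_ack=2079 B_seq=2295 B_ack=5000

5000 2079 2295 5000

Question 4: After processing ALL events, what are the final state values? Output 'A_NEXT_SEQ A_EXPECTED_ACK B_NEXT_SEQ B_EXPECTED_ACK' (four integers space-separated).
Answer: 5064 2079 2295 5064

Derivation:
After event 0: A_seq=5000 A_ack=2079 B_seq=2079 B_ack=5000
After event 1: A_seq=5000 A_ack=2079 B_seq=2079 B_ack=5000
After event 2: A_seq=5000 A_ack=2079 B_seq=2227 B_ack=5000
After event 3: A_seq=5000 A_ack=2079 B_seq=2295 B_ack=5000
After event 4: A_seq=5064 A_ack=2079 B_seq=2295 B_ack=5064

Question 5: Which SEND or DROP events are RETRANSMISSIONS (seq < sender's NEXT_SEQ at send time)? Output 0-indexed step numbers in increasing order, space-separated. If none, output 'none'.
Answer: none

Derivation:
Step 0: SEND seq=2000 -> fresh
Step 2: DROP seq=2079 -> fresh
Step 3: SEND seq=2227 -> fresh
Step 4: SEND seq=5000 -> fresh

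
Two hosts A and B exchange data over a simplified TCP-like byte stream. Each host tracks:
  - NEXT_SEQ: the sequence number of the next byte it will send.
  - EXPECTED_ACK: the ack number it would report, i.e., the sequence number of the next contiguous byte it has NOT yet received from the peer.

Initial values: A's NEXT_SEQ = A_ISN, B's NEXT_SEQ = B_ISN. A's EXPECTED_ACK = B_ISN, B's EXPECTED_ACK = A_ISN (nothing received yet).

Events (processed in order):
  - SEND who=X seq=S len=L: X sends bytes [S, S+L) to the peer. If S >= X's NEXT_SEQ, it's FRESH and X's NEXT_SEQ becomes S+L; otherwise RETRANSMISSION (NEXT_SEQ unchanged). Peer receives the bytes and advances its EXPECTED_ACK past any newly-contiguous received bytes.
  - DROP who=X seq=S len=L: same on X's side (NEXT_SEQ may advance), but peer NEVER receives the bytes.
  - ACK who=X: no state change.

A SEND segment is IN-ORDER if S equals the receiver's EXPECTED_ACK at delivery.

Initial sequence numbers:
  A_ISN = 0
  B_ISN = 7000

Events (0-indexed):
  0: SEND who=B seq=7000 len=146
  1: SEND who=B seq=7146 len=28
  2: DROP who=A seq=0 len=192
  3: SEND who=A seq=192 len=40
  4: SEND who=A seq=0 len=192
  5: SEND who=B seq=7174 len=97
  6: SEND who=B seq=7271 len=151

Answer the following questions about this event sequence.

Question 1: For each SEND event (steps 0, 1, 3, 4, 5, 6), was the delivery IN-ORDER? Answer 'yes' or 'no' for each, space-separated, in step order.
Step 0: SEND seq=7000 -> in-order
Step 1: SEND seq=7146 -> in-order
Step 3: SEND seq=192 -> out-of-order
Step 4: SEND seq=0 -> in-order
Step 5: SEND seq=7174 -> in-order
Step 6: SEND seq=7271 -> in-order

Answer: yes yes no yes yes yes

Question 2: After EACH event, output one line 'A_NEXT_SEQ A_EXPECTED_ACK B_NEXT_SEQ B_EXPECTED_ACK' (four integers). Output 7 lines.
0 7146 7146 0
0 7174 7174 0
192 7174 7174 0
232 7174 7174 0
232 7174 7174 232
232 7271 7271 232
232 7422 7422 232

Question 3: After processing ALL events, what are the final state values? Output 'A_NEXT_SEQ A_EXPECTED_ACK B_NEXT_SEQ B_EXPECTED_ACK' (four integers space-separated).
Answer: 232 7422 7422 232

Derivation:
After event 0: A_seq=0 A_ack=7146 B_seq=7146 B_ack=0
After event 1: A_seq=0 A_ack=7174 B_seq=7174 B_ack=0
After event 2: A_seq=192 A_ack=7174 B_seq=7174 B_ack=0
After event 3: A_seq=232 A_ack=7174 B_seq=7174 B_ack=0
After event 4: A_seq=232 A_ack=7174 B_seq=7174 B_ack=232
After event 5: A_seq=232 A_ack=7271 B_seq=7271 B_ack=232
After event 6: A_seq=232 A_ack=7422 B_seq=7422 B_ack=232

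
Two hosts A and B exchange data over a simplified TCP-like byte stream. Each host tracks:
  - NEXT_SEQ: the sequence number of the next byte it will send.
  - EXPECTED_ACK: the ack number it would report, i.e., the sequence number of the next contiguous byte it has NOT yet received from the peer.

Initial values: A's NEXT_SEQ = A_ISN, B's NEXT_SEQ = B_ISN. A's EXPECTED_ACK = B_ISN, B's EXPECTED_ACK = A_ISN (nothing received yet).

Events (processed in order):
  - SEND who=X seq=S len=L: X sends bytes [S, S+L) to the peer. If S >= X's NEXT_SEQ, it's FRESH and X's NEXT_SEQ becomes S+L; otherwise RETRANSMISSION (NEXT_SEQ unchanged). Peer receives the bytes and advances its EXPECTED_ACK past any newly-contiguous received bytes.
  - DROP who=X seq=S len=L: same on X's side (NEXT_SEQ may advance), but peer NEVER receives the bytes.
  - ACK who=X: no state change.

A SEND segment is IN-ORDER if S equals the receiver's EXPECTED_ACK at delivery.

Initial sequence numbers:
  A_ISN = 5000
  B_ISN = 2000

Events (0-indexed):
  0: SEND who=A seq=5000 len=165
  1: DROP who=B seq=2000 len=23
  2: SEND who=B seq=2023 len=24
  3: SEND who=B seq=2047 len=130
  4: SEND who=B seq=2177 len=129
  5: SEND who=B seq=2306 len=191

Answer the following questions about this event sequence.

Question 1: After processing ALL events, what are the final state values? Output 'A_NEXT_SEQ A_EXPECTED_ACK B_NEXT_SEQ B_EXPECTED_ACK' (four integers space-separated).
Answer: 5165 2000 2497 5165

Derivation:
After event 0: A_seq=5165 A_ack=2000 B_seq=2000 B_ack=5165
After event 1: A_seq=5165 A_ack=2000 B_seq=2023 B_ack=5165
After event 2: A_seq=5165 A_ack=2000 B_seq=2047 B_ack=5165
After event 3: A_seq=5165 A_ack=2000 B_seq=2177 B_ack=5165
After event 4: A_seq=5165 A_ack=2000 B_seq=2306 B_ack=5165
After event 5: A_seq=5165 A_ack=2000 B_seq=2497 B_ack=5165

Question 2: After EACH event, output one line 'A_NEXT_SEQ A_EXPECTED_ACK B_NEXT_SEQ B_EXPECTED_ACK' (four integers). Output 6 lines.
5165 2000 2000 5165
5165 2000 2023 5165
5165 2000 2047 5165
5165 2000 2177 5165
5165 2000 2306 5165
5165 2000 2497 5165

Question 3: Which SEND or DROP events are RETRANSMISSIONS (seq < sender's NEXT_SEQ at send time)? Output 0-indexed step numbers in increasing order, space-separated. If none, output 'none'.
Step 0: SEND seq=5000 -> fresh
Step 1: DROP seq=2000 -> fresh
Step 2: SEND seq=2023 -> fresh
Step 3: SEND seq=2047 -> fresh
Step 4: SEND seq=2177 -> fresh
Step 5: SEND seq=2306 -> fresh

Answer: none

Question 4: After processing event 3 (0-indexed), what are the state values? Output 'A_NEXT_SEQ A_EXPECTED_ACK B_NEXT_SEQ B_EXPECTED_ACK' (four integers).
After event 0: A_seq=5165 A_ack=2000 B_seq=2000 B_ack=5165
After event 1: A_seq=5165 A_ack=2000 B_seq=2023 B_ack=5165
After event 2: A_seq=5165 A_ack=2000 B_seq=2047 B_ack=5165
After event 3: A_seq=5165 A_ack=2000 B_seq=2177 B_ack=5165

5165 2000 2177 5165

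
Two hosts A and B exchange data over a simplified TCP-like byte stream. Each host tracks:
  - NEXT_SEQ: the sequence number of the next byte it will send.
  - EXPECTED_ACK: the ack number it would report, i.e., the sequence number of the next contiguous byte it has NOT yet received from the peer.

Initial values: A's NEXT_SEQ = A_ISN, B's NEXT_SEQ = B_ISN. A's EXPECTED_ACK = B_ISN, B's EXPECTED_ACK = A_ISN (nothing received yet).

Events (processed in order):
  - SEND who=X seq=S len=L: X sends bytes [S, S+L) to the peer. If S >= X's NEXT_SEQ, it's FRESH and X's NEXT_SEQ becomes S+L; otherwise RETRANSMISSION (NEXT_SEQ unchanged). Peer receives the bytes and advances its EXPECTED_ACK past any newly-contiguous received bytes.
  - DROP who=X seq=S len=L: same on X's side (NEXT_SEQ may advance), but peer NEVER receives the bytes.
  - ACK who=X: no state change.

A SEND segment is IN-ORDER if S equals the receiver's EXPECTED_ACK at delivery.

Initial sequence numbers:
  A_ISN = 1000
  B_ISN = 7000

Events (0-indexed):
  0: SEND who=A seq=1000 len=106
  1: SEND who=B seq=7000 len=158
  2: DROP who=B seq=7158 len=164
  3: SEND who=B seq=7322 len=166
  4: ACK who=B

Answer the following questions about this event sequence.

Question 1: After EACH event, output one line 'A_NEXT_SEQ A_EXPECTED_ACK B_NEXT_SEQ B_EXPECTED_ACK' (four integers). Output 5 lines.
1106 7000 7000 1106
1106 7158 7158 1106
1106 7158 7322 1106
1106 7158 7488 1106
1106 7158 7488 1106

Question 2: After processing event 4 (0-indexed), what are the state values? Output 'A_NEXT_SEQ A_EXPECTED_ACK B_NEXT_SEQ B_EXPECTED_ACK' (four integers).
After event 0: A_seq=1106 A_ack=7000 B_seq=7000 B_ack=1106
After event 1: A_seq=1106 A_ack=7158 B_seq=7158 B_ack=1106
After event 2: A_seq=1106 A_ack=7158 B_seq=7322 B_ack=1106
After event 3: A_seq=1106 A_ack=7158 B_seq=7488 B_ack=1106
After event 4: A_seq=1106 A_ack=7158 B_seq=7488 B_ack=1106

1106 7158 7488 1106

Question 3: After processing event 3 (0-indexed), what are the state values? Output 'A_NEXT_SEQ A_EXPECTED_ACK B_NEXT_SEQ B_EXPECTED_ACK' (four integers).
After event 0: A_seq=1106 A_ack=7000 B_seq=7000 B_ack=1106
After event 1: A_seq=1106 A_ack=7158 B_seq=7158 B_ack=1106
After event 2: A_seq=1106 A_ack=7158 B_seq=7322 B_ack=1106
After event 3: A_seq=1106 A_ack=7158 B_seq=7488 B_ack=1106

1106 7158 7488 1106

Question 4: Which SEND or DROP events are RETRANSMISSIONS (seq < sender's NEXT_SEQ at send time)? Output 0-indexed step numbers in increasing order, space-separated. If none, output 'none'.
Step 0: SEND seq=1000 -> fresh
Step 1: SEND seq=7000 -> fresh
Step 2: DROP seq=7158 -> fresh
Step 3: SEND seq=7322 -> fresh

Answer: none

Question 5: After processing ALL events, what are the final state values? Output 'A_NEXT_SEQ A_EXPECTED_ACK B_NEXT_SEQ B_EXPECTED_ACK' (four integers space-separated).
Answer: 1106 7158 7488 1106

Derivation:
After event 0: A_seq=1106 A_ack=7000 B_seq=7000 B_ack=1106
After event 1: A_seq=1106 A_ack=7158 B_seq=7158 B_ack=1106
After event 2: A_seq=1106 A_ack=7158 B_seq=7322 B_ack=1106
After event 3: A_seq=1106 A_ack=7158 B_seq=7488 B_ack=1106
After event 4: A_seq=1106 A_ack=7158 B_seq=7488 B_ack=1106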